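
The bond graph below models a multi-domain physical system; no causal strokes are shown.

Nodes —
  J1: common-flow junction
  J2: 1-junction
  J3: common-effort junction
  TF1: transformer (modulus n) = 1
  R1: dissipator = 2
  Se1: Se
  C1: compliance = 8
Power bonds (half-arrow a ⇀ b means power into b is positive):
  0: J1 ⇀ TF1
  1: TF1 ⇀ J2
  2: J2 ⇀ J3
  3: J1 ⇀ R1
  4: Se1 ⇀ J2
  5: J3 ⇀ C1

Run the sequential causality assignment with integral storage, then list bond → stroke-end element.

b0 |J1
b1 |TF1
b2 |J2
b3 |R1
b4 |J2
b5 |J3

#4 →J2  (Se1 (Se) sets effort on bond)
#5 →J3  (prefer integral on C1)
#2 →J2  (J3 effort already set via bond 5)
#1 →TF1  (J2 needs exactly one f-in)
#0 →J1  (TF1 one-in-one-out from 1)
#3 →R1  (only one flow-in slot at J1)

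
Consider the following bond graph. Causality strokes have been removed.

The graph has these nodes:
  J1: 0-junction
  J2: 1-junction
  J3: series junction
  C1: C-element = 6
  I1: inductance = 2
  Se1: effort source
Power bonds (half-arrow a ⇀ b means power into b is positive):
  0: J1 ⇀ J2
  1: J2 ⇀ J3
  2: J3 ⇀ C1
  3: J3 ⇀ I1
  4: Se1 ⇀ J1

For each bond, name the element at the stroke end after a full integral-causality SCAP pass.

bond 4 →J1  (source Se1 imposes e)
bond 0 →J2  (J1 effort already set via bond 4)
bond 1 →J3  (J2 needs exactly one f-in)
bond 2 →J3  (C1: C, integral causality)
bond 3 →I1  (only one flow-in slot at J3)

β0 |J2
β1 |J3
β2 |J3
β3 |I1
β4 |J1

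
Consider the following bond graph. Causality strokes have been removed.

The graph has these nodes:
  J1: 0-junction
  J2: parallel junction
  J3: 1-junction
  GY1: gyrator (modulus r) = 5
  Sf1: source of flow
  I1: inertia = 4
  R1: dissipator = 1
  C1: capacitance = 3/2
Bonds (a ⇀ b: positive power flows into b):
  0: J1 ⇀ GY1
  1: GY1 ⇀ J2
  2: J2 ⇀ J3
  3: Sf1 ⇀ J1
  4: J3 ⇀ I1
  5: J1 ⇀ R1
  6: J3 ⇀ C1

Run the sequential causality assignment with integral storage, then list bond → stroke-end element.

#3 |Sf1  (Sf1 (Sf) sets flow on bond)
#4 |I1  (I1 outputs flow p/I1)
#2 |J3  (J3 flow already set via bond 4)
#6 |J3  (J3: bond 4 brought flow, rest push out)
#1 |J2  (only one effort-in slot at J2)
#0 |J1  (GY1: gyrator matches bond 1)
#5 |R1  (J1 effort already set via bond 0)

#0 |J1
#1 |J2
#2 |J3
#3 |Sf1
#4 |I1
#5 |R1
#6 |J3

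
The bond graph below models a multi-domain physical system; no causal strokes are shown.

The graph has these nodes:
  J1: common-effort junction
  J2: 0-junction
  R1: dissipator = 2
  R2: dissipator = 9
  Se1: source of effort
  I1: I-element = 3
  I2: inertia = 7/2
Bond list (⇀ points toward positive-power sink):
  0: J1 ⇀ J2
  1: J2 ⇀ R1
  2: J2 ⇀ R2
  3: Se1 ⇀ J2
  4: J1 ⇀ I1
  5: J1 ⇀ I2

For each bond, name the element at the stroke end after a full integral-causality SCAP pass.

b3 stroke at J2  (source Se1 imposes e)
b0 stroke at J1  (common-e at J2 fixed by 3)
b1 stroke at R1  (common-e at J2 fixed by 3)
b2 stroke at R2  (J2 effort already set via bond 3)
b4 stroke at I1  (J1 effort already set via bond 0)
b5 stroke at I2  (J1: bond 0 brought effort, rest push out)

#0 →J1
#1 →R1
#2 →R2
#3 →J2
#4 →I1
#5 →I2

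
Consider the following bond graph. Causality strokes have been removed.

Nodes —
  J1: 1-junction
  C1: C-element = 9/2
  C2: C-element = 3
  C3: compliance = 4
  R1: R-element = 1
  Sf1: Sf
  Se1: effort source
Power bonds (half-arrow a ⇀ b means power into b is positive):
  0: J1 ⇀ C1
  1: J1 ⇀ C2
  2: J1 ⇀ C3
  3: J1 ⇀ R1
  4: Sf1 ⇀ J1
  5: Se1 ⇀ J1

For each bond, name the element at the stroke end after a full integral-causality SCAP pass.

b4 |Sf1  (Sf1 (Sf) sets flow on bond)
b5 |J1  (Se1: effort source, stroke at far end)
b0 |J1  (J1 flow already set via bond 4)
b1 |J1  (1-jn J1 has f-setter on 4)
b2 |J1  (J1 flow already set via bond 4)
b3 |J1  (J1 flow already set via bond 4)

bond 0 stroke→J1
bond 1 stroke→J1
bond 2 stroke→J1
bond 3 stroke→J1
bond 4 stroke→Sf1
bond 5 stroke→J1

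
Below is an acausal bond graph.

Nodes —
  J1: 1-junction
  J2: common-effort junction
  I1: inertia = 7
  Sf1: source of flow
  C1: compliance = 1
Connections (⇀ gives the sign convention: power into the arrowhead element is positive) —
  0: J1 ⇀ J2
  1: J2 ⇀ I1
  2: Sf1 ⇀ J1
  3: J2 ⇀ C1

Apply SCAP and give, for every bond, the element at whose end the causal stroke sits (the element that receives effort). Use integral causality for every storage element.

b0 stroke at J1
b1 stroke at I1
b2 stroke at Sf1
b3 stroke at J2

#2 →Sf1  (Sf1 fixes flow; stroke at Sf1)
#0 →J1  (1-jn J1 has f-setter on 2)
#1 →I1  (prefer integral on I1)
#3 →J2  (J2 needs exactly one e-in)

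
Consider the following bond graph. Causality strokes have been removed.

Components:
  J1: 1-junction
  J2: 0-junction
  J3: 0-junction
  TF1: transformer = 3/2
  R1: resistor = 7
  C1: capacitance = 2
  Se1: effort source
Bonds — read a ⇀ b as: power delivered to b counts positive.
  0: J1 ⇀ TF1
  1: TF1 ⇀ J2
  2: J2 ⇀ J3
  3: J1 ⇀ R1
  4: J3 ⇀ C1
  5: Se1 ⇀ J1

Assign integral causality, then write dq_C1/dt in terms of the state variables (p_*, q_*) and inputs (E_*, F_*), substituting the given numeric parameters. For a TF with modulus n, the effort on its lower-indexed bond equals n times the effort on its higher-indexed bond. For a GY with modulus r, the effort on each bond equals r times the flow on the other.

dq_C1/dt = 3*E_Se1/14 - 9*q_C1/56

bond 5 |J1  (source Se1 imposes e)
bond 4 |J3  (C1 outputs effort q/C1)
bond 2 |J2  (common-e at J3 fixed by 4)
bond 1 |TF1  (J2: bond 2 brought effort, rest push out)
bond 0 |J1  (TF1: transformer flips bond 1)
bond 3 |R1  (J1 needs exactly one f-in)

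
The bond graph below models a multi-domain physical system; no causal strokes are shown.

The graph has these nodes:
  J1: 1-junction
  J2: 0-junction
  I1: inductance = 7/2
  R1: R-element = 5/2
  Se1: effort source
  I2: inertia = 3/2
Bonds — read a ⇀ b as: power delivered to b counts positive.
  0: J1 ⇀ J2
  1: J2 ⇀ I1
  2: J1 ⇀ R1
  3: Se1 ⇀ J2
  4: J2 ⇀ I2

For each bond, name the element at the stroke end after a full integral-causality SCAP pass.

#0 →J1
#1 →I1
#2 →R1
#3 →J2
#4 →I2

b3 stroke at J2  (Se1 (Se) sets effort on bond)
b0 stroke at J1  (common-e at J2 fixed by 3)
b1 stroke at I1  (0-jn J2 has e-setter on 3)
b4 stroke at I2  (0-jn J2 has e-setter on 3)
b2 stroke at R1  (closing 1-jn rule on J1)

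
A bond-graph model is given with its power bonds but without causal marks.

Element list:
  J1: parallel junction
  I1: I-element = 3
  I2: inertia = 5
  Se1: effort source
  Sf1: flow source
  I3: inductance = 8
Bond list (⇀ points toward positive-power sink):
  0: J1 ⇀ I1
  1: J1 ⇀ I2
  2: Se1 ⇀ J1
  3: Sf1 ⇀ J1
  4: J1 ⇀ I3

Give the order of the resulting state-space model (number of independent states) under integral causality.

3  (I1, I2, I3 all integral)

bond 2 stroke→J1  (Se1 fixes effort; stroke away)
bond 3 stroke→Sf1  (Sf1 fixes flow; stroke at Sf1)
bond 0 stroke→I1  (common-e at J1 fixed by 2)
bond 1 stroke→I2  (common-e at J1 fixed by 2)
bond 4 stroke→I3  (0-jn J1 has e-setter on 2)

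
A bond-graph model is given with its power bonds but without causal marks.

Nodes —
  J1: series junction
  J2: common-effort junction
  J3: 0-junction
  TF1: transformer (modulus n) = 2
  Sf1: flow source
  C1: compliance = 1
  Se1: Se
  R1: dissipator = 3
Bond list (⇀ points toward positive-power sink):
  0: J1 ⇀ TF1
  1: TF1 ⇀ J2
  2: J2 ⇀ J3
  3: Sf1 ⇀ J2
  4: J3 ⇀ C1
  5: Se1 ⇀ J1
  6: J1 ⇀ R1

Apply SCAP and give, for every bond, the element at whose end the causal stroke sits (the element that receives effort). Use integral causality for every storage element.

bond 3 |Sf1  (Sf1 (Sf) sets flow on bond)
bond 5 |J1  (Se1 (Se) sets effort on bond)
bond 4 |J3  (C1: C, integral causality)
bond 2 |J2  (common-e at J3 fixed by 4)
bond 1 |TF1  (J2: bond 2 brought effort, rest push out)
bond 0 |J1  (through TF1, causality passes straight; one stroke at TF1)
bond 6 |R1  (only one flow-in slot at J1)

#0 →J1
#1 →TF1
#2 →J2
#3 →Sf1
#4 →J3
#5 →J1
#6 →R1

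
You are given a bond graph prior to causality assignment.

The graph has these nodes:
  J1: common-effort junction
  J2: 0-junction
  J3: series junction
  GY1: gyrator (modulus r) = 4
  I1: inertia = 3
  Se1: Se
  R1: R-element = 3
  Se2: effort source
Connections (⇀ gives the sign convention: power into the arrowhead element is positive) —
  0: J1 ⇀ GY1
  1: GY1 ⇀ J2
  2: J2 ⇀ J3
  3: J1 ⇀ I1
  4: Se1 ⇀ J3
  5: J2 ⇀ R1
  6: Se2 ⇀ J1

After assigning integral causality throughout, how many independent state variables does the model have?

bond 4 stroke→J3  (Se1 fixes effort; stroke away)
bond 6 stroke→J1  (Se2 fixes effort; stroke away)
bond 0 stroke→GY1  (J1: bond 6 brought effort, rest push out)
bond 3 stroke→I1  (0-jn J1 has e-setter on 6)
bond 2 stroke→J2  (J3: last free bond brings flow in)
bond 1 stroke→GY1  (GY1 both-in/both-out from 0)
bond 5 stroke→R1  (common-e at J2 fixed by 2)

1  (I1 all integral)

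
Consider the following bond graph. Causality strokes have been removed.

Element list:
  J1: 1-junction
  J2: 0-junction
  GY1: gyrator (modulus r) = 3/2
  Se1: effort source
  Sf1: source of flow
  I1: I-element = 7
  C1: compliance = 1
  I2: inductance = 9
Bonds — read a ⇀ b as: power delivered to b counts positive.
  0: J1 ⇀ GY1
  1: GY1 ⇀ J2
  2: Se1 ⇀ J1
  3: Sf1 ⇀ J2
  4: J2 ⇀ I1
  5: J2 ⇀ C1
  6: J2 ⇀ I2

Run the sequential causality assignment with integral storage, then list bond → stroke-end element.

#2 |J1  (Se1 fixes effort; stroke away)
#3 |Sf1  (Sf1 fixes flow; stroke at Sf1)
#0 |GY1  (J1 needs exactly one f-in)
#1 |GY1  (GY GY1: same side as bond 0)
#4 |I1  (I1 integral (f out))
#5 |J2  (C1 outputs effort q/C1)
#6 |I2  (common-e at J2 fixed by 5)

β0 stroke→GY1
β1 stroke→GY1
β2 stroke→J1
β3 stroke→Sf1
β4 stroke→I1
β5 stroke→J2
β6 stroke→I2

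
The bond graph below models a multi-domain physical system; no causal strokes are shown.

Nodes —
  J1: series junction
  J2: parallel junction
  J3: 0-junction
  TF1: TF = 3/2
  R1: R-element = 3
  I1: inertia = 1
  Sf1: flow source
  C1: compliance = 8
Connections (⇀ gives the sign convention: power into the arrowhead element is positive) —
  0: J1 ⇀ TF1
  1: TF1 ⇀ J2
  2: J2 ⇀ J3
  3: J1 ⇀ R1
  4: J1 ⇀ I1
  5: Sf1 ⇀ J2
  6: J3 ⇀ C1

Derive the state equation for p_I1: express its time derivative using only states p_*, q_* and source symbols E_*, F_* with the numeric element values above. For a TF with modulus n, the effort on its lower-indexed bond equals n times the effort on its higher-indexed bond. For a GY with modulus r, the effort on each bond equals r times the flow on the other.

β5 stroke→Sf1  (source Sf1 imposes f)
β4 stroke→I1  (prefer integral on I1)
β0 stroke→J1  (J1 flow already set via bond 4)
β3 stroke→J1  (J1: bond 4 brought flow, rest push out)
β1 stroke→TF1  (TF1 one-in-one-out from 0)
β2 stroke→J2  (J2 needs exactly one e-in)
β6 stroke→J3  (only one effort-in slot at J3)

dp_I1/dt = -3*p_I1 - 3*q_C1/16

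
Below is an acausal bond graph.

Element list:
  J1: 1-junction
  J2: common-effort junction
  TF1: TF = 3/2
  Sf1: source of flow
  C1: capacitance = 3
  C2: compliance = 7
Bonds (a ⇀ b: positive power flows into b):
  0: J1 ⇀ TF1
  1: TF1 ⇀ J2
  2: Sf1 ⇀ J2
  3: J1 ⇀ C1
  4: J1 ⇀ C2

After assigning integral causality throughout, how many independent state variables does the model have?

2  (C1, C2 all integral)

#2 stroke at Sf1  (Sf1: flow source, stroke at near end)
#1 stroke at J2  (J2 needs exactly one e-in)
#0 stroke at TF1  (TF1: transformer flips bond 1)
#3 stroke at J1  (1-jn J1 has f-setter on 0)
#4 stroke at J1  (J1 flow already set via bond 0)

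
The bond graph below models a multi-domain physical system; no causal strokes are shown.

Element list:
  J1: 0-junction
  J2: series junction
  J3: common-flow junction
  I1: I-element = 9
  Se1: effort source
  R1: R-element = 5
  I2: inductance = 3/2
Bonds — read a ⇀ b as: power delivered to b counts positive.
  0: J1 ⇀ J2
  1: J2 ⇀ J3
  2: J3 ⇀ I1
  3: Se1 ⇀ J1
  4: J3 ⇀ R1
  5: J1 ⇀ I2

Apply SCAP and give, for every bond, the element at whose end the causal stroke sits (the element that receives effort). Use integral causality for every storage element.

β3 stroke at J1  (Se1 fixes effort; stroke away)
β0 stroke at J2  (common-e at J1 fixed by 3)
β5 stroke at I2  (J1 effort already set via bond 3)
β1 stroke at J3  (only one flow-in slot at J2)
β2 stroke at I1  (prefer integral on I1)
β4 stroke at J3  (1-jn J3 has f-setter on 2)

bond 0 →J2
bond 1 →J3
bond 2 →I1
bond 3 →J1
bond 4 →J3
bond 5 →I2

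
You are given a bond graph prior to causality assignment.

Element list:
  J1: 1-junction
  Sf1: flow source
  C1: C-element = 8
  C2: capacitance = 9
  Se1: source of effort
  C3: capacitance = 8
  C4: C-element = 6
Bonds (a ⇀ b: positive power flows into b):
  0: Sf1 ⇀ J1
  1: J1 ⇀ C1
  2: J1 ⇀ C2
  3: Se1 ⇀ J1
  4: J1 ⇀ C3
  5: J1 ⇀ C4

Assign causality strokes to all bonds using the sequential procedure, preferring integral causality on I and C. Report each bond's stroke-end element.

β0 →Sf1  (Sf1 fixes flow; stroke at Sf1)
β3 →J1  (Se1 fixes effort; stroke away)
β1 →J1  (J1 flow already set via bond 0)
β2 →J1  (common-f at J1 fixed by 0)
β4 →J1  (1-jn J1 has f-setter on 0)
β5 →J1  (J1: bond 0 brought flow, rest push out)

bond 0 stroke at Sf1
bond 1 stroke at J1
bond 2 stroke at J1
bond 3 stroke at J1
bond 4 stroke at J1
bond 5 stroke at J1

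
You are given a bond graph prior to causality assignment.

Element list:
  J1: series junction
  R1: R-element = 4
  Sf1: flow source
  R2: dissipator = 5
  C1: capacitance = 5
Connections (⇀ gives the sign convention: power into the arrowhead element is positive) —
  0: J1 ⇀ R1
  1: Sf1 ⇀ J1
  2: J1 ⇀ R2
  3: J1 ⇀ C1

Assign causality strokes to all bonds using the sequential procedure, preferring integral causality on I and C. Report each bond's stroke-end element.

bond 0 →J1
bond 1 →Sf1
bond 2 →J1
bond 3 →J1

b1 stroke→Sf1  (source Sf1 imposes f)
b0 stroke→J1  (1-jn J1 has f-setter on 1)
b2 stroke→J1  (common-f at J1 fixed by 1)
b3 stroke→J1  (1-jn J1 has f-setter on 1)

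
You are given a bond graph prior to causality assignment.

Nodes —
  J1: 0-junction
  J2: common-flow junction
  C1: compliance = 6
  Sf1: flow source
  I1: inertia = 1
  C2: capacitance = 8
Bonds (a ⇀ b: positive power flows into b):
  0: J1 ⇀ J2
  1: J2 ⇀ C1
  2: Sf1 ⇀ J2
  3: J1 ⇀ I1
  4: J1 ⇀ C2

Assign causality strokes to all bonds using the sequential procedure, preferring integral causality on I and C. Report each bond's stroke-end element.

#2 stroke→Sf1  (Sf1: flow source, stroke at near end)
#0 stroke→J2  (J2: bond 2 brought flow, rest push out)
#1 stroke→J2  (1-jn J2 has f-setter on 2)
#3 stroke→I1  (prefer integral on I1)
#4 stroke→J1  (J1 needs exactly one e-in)

#0 stroke at J2
#1 stroke at J2
#2 stroke at Sf1
#3 stroke at I1
#4 stroke at J1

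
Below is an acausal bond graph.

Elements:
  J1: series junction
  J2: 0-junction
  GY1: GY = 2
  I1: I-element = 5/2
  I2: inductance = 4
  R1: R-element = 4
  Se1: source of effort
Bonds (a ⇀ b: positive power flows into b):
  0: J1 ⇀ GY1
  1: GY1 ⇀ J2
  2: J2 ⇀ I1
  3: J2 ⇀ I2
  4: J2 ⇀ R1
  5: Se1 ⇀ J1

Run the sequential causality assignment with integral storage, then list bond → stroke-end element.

bond 5 →J1  (Se1: effort source, stroke at far end)
bond 0 →GY1  (only one flow-in slot at J1)
bond 1 →GY1  (GY1: gyrator matches bond 0)
bond 2 →I1  (I1: I, integral causality)
bond 3 →I2  (I2 outputs flow p/I2)
bond 4 →J2  (J2: last free bond brings effort in)

bond 0 stroke at GY1
bond 1 stroke at GY1
bond 2 stroke at I1
bond 3 stroke at I2
bond 4 stroke at J2
bond 5 stroke at J1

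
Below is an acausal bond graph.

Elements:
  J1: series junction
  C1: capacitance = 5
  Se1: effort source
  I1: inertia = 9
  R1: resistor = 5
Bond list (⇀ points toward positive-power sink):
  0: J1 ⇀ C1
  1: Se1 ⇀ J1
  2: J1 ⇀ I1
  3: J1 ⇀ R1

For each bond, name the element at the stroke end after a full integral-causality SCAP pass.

#0 stroke at J1
#1 stroke at J1
#2 stroke at I1
#3 stroke at J1

bond 1 stroke at J1  (Se1 (Se) sets effort on bond)
bond 0 stroke at J1  (C1 outputs effort q/C1)
bond 2 stroke at I1  (I1: I, integral causality)
bond 3 stroke at J1  (J1: bond 2 brought flow, rest push out)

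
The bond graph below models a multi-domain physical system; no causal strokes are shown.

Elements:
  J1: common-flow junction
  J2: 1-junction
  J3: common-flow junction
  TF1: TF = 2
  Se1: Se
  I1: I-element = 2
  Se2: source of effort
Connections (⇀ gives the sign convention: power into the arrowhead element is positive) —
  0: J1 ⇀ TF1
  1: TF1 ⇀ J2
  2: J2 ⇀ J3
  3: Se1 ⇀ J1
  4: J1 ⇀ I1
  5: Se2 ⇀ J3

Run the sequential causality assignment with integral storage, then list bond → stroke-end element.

#0 stroke→J1
#1 stroke→TF1
#2 stroke→J2
#3 stroke→J1
#4 stroke→I1
#5 stroke→J3

β3 →J1  (Se1 fixes effort; stroke away)
β5 →J3  (source Se2 imposes e)
β2 →J2  (only one flow-in slot at J3)
β1 →TF1  (J2 needs exactly one f-in)
β0 →J1  (through TF1, causality passes straight; one stroke at TF1)
β4 →I1  (J1 needs exactly one f-in)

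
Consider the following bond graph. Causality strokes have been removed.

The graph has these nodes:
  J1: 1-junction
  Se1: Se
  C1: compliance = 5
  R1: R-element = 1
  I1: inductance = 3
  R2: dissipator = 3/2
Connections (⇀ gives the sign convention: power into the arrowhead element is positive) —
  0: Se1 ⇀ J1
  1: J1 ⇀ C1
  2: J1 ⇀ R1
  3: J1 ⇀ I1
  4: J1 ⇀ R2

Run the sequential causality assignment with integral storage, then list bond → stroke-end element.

bond 0 stroke→J1
bond 1 stroke→J1
bond 2 stroke→J1
bond 3 stroke→I1
bond 4 stroke→J1

b0 |J1  (Se1 fixes effort; stroke away)
b1 |J1  (C1 outputs effort q/C1)
b3 |I1  (I1 integral (f out))
b2 |J1  (J1: bond 3 brought flow, rest push out)
b4 |J1  (1-jn J1 has f-setter on 3)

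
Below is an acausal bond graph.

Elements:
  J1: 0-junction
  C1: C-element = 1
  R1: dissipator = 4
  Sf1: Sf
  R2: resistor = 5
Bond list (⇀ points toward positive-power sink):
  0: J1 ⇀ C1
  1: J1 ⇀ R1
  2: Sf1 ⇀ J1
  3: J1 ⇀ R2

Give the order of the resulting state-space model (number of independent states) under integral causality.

1  (C1 all integral)

β2 →Sf1  (Sf1 (Sf) sets flow on bond)
β0 →J1  (C1: C, integral causality)
β1 →R1  (J1 effort already set via bond 0)
β3 →R2  (0-jn J1 has e-setter on 0)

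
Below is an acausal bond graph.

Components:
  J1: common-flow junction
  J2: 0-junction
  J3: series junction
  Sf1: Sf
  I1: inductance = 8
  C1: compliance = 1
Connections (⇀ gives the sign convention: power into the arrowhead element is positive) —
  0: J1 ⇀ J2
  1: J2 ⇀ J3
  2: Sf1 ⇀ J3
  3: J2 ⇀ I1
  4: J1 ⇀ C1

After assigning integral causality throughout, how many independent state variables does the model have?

2  (C1, I1 all integral)

bond 2 →Sf1  (source Sf1 imposes f)
bond 1 →J3  (J3: bond 2 brought flow, rest push out)
bond 3 →I1  (prefer integral on I1)
bond 0 →J2  (J2: last free bond brings effort in)
bond 4 →J1  (J1: bond 0 brought flow, rest push out)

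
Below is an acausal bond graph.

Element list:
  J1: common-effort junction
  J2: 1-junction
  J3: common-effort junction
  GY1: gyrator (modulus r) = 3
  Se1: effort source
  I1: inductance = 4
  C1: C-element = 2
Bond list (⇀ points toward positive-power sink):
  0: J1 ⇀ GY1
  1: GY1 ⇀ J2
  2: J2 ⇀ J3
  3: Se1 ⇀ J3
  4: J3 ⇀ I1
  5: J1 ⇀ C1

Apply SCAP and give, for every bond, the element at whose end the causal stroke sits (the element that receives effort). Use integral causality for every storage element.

bond 3 →J3  (Se1 fixes effort; stroke away)
bond 2 →J2  (common-e at J3 fixed by 3)
bond 4 →I1  (common-e at J3 fixed by 3)
bond 1 →GY1  (J2: last free bond brings flow in)
bond 0 →GY1  (through GY1, causality inverts; strokes same side of GY1)
bond 5 →J1  (only one effort-in slot at J1)

bond 0 stroke at GY1
bond 1 stroke at GY1
bond 2 stroke at J2
bond 3 stroke at J3
bond 4 stroke at I1
bond 5 stroke at J1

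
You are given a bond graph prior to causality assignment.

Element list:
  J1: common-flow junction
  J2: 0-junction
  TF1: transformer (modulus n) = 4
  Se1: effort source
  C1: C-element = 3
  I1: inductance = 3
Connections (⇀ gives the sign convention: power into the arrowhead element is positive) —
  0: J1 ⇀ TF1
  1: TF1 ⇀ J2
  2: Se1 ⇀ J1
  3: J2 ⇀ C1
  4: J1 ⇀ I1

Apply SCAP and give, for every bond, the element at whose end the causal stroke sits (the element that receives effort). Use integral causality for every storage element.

β0 stroke→J1
β1 stroke→TF1
β2 stroke→J1
β3 stroke→J2
β4 stroke→I1

β2 →J1  (Se1 (Se) sets effort on bond)
β3 →J2  (C1 integral (e out))
β1 →TF1  (common-e at J2 fixed by 3)
β0 →J1  (TF1 one-in-one-out from 1)
β4 →I1  (closing 1-jn rule on J1)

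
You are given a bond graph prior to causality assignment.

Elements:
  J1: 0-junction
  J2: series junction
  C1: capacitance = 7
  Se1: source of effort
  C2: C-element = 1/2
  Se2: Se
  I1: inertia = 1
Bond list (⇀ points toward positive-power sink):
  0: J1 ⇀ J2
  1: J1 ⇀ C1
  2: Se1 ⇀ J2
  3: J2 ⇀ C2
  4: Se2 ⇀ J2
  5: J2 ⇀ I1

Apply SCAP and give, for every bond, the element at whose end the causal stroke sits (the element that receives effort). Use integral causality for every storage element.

β2 stroke at J2  (Se1: effort source, stroke at far end)
β4 stroke at J2  (Se2 fixes effort; stroke away)
β1 stroke at J1  (prefer integral on C1)
β0 stroke at J2  (J1: bond 1 brought effort, rest push out)
β3 stroke at J2  (C2 outputs effort q/C2)
β5 stroke at I1  (J2: last free bond brings flow in)

#0 stroke→J2
#1 stroke→J1
#2 stroke→J2
#3 stroke→J2
#4 stroke→J2
#5 stroke→I1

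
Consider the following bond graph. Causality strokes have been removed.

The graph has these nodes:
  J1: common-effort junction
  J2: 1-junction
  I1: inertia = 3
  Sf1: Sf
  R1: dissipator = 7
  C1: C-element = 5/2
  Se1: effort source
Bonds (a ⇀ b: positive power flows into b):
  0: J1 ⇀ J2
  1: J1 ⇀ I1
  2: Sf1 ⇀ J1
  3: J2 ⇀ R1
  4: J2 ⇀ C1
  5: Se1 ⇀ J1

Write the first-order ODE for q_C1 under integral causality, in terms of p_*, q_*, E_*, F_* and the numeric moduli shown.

dq_C1/dt = E_Se1/7 - 2*q_C1/35

#2 stroke at Sf1  (Sf1 fixes flow; stroke at Sf1)
#5 stroke at J1  (source Se1 imposes e)
#0 stroke at J2  (J1: bond 5 brought effort, rest push out)
#1 stroke at I1  (common-e at J1 fixed by 5)
#4 stroke at J2  (prefer integral on C1)
#3 stroke at R1  (closing 1-jn rule on J2)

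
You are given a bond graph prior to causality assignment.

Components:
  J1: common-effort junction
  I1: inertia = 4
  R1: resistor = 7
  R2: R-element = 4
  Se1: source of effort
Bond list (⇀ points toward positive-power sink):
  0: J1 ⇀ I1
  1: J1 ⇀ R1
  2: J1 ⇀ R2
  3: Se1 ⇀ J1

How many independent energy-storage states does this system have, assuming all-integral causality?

bond 3 →J1  (Se1 (Se) sets effort on bond)
bond 0 →I1  (common-e at J1 fixed by 3)
bond 1 →R1  (0-jn J1 has e-setter on 3)
bond 2 →R2  (J1 effort already set via bond 3)

1  (I1 all integral)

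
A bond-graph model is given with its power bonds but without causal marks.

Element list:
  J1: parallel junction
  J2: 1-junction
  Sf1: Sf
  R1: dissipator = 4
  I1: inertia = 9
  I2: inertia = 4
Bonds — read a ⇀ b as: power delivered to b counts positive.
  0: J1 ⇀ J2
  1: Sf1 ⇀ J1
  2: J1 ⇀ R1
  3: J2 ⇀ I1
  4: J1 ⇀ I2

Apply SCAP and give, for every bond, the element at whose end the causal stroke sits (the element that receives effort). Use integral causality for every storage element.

b1 |Sf1  (Sf1 (Sf) sets flow on bond)
b3 |I1  (I1 outputs flow p/I1)
b0 |J2  (J2 flow already set via bond 3)
b4 |I2  (prefer integral on I2)
b2 |J1  (J1 needs exactly one e-in)

bond 0 stroke→J2
bond 1 stroke→Sf1
bond 2 stroke→J1
bond 3 stroke→I1
bond 4 stroke→I2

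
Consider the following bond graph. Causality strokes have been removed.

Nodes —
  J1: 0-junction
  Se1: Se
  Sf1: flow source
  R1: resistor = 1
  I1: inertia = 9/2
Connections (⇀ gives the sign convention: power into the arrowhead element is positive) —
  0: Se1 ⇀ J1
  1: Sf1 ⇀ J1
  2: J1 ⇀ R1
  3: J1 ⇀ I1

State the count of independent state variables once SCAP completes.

bond 0 |J1  (Se1 (Se) sets effort on bond)
bond 1 |Sf1  (Sf1 (Sf) sets flow on bond)
bond 2 |R1  (J1: bond 0 brought effort, rest push out)
bond 3 |I1  (0-jn J1 has e-setter on 0)

1  (I1 all integral)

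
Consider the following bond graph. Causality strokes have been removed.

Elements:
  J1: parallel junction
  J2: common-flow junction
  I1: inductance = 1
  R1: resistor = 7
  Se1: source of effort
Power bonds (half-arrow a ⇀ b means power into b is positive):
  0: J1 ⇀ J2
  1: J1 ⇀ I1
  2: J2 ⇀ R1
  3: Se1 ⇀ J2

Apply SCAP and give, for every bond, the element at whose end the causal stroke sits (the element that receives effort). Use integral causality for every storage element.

#0 |J1
#1 |I1
#2 |J2
#3 |J2

β3 stroke at J2  (source Se1 imposes e)
β1 stroke at I1  (prefer integral on I1)
β0 stroke at J1  (J1: last free bond brings effort in)
β2 stroke at J2  (common-f at J2 fixed by 0)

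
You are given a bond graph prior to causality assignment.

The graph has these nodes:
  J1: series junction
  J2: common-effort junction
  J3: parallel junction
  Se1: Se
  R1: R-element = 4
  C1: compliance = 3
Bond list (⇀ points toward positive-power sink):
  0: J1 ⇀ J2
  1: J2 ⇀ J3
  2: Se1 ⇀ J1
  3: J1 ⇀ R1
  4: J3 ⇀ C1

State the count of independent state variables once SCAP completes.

bond 2 →J1  (Se1 fixes effort; stroke away)
bond 4 →J3  (C1 integral (e out))
bond 1 →J2  (0-jn J3 has e-setter on 4)
bond 0 →J1  (J2 effort already set via bond 1)
bond 3 →R1  (closing 1-jn rule on J1)

1  (C1 all integral)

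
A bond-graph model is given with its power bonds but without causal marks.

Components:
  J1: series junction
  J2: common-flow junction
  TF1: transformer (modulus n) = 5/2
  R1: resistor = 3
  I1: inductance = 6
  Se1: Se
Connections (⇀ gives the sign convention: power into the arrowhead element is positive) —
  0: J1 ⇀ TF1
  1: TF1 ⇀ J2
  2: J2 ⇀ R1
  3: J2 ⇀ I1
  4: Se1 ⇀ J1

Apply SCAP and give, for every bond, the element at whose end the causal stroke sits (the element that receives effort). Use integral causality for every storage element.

b4 stroke→J1  (Se1: effort source, stroke at far end)
b0 stroke→TF1  (J1: last free bond brings flow in)
b1 stroke→J2  (TF1: transformer flips bond 0)
b3 stroke→I1  (I1 integral (f out))
b2 stroke→J2  (J2: bond 3 brought flow, rest push out)

b0 stroke→TF1
b1 stroke→J2
b2 stroke→J2
b3 stroke→I1
b4 stroke→J1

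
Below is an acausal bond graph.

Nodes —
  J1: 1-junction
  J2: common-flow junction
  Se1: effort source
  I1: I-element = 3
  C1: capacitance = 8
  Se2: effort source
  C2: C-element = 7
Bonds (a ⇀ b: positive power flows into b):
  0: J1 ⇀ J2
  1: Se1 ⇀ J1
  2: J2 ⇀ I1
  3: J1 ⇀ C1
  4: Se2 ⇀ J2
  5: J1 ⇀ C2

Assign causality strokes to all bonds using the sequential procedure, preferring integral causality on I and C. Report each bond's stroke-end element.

bond 0 |J2
bond 1 |J1
bond 2 |I1
bond 3 |J1
bond 4 |J2
bond 5 |J1

#1 |J1  (Se1 (Se) sets effort on bond)
#4 |J2  (Se2: effort source, stroke at far end)
#2 |I1  (I1 integral (f out))
#0 |J2  (1-jn J2 has f-setter on 2)
#3 |J1  (J1 flow already set via bond 0)
#5 |J1  (J1 flow already set via bond 0)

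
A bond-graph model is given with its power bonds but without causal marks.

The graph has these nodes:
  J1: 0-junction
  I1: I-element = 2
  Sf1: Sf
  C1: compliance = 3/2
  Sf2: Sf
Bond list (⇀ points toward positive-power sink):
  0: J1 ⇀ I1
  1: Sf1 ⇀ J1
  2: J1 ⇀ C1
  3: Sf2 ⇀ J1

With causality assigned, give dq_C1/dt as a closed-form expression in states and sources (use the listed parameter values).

#1 |Sf1  (Sf1: flow source, stroke at near end)
#3 |Sf2  (source Sf2 imposes f)
#0 |I1  (I1 integral (f out))
#2 |J1  (only one effort-in slot at J1)

dq_C1/dt = F_Sf1 + F_Sf2 - p_I1/2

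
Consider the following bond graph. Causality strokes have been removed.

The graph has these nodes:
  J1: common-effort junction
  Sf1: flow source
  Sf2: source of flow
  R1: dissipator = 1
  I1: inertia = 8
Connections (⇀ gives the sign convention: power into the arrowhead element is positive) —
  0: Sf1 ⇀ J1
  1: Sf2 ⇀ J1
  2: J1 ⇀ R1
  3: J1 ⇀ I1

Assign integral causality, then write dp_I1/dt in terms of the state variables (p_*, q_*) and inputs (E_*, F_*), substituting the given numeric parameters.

dp_I1/dt = F_Sf1 + F_Sf2 - p_I1/8

#0 |Sf1  (Sf1: flow source, stroke at near end)
#1 |Sf2  (Sf2 fixes flow; stroke at Sf2)
#3 |I1  (I1 integral (f out))
#2 |J1  (only one effort-in slot at J1)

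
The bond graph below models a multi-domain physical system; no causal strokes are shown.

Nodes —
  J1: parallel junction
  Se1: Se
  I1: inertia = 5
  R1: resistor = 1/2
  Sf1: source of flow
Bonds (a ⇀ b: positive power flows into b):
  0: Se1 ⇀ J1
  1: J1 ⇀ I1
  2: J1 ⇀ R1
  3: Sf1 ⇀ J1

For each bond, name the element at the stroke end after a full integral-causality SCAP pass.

b0 |J1  (source Se1 imposes e)
b3 |Sf1  (source Sf1 imposes f)
b1 |I1  (common-e at J1 fixed by 0)
b2 |R1  (J1: bond 0 brought effort, rest push out)

b0 stroke at J1
b1 stroke at I1
b2 stroke at R1
b3 stroke at Sf1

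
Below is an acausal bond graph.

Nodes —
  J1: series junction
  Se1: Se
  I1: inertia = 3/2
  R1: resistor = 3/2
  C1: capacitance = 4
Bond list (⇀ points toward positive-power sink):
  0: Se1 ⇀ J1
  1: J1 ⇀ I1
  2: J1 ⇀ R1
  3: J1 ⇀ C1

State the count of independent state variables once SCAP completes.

b0 stroke→J1  (source Se1 imposes e)
b1 stroke→I1  (prefer integral on I1)
b2 stroke→J1  (1-jn J1 has f-setter on 1)
b3 stroke→J1  (J1: bond 1 brought flow, rest push out)

2  (C1, I1 all integral)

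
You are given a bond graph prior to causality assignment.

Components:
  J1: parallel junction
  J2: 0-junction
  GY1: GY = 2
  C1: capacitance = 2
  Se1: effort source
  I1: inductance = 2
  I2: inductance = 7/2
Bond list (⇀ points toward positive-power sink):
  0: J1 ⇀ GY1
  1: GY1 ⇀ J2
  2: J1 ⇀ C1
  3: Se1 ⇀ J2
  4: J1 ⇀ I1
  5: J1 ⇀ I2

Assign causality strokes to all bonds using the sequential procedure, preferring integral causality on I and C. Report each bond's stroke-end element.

#0 stroke→GY1
#1 stroke→GY1
#2 stroke→J1
#3 stroke→J2
#4 stroke→I1
#5 stroke→I2

bond 3 stroke→J2  (Se1 fixes effort; stroke away)
bond 1 stroke→GY1  (J2 effort already set via bond 3)
bond 0 stroke→GY1  (through GY1, causality inverts; strokes same side of GY1)
bond 2 stroke→J1  (C1 outputs effort q/C1)
bond 4 stroke→I1  (J1 effort already set via bond 2)
bond 5 stroke→I2  (J1 effort already set via bond 2)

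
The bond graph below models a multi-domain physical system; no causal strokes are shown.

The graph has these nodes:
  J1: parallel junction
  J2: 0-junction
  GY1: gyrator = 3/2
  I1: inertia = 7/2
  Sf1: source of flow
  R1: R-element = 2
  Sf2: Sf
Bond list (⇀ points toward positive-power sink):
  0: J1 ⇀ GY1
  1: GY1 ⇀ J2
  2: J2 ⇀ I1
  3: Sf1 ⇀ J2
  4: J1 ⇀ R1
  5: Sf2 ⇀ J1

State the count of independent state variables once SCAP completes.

bond 3 →Sf1  (Sf1: flow source, stroke at near end)
bond 5 →Sf2  (Sf2 (Sf) sets flow on bond)
bond 2 →I1  (I1 outputs flow p/I1)
bond 1 →J2  (only one effort-in slot at J2)
bond 0 →J1  (GY GY1: same side as bond 1)
bond 4 →R1  (J1 effort already set via bond 0)

1  (I1 all integral)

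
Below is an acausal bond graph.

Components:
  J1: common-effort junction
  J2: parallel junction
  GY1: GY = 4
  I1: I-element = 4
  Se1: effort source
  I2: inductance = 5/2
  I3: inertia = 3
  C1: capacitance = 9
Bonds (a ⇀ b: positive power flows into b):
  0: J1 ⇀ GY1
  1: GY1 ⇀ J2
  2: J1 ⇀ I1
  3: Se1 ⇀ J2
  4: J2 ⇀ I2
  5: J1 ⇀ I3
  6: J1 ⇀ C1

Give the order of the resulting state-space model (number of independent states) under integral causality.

4  (C1, I1, I2, I3 all integral)

#3 stroke→J2  (source Se1 imposes e)
#1 stroke→GY1  (J2 effort already set via bond 3)
#4 stroke→I2  (0-jn J2 has e-setter on 3)
#0 stroke→GY1  (through GY1, causality inverts; strokes same side of GY1)
#2 stroke→I1  (I1 outputs flow p/I1)
#5 stroke→I3  (I3: I, integral causality)
#6 stroke→J1  (closing 0-jn rule on J1)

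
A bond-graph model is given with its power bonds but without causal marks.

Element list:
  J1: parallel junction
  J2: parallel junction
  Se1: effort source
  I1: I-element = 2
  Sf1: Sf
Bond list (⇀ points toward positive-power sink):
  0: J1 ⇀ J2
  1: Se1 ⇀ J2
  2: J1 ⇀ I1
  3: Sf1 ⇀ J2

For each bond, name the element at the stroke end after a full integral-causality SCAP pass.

bond 1 |J2  (Se1 fixes effort; stroke away)
bond 3 |Sf1  (Sf1 (Sf) sets flow on bond)
bond 0 |J1  (J2: bond 1 brought effort, rest push out)
bond 2 |I1  (0-jn J1 has e-setter on 0)

bond 0 →J1
bond 1 →J2
bond 2 →I1
bond 3 →Sf1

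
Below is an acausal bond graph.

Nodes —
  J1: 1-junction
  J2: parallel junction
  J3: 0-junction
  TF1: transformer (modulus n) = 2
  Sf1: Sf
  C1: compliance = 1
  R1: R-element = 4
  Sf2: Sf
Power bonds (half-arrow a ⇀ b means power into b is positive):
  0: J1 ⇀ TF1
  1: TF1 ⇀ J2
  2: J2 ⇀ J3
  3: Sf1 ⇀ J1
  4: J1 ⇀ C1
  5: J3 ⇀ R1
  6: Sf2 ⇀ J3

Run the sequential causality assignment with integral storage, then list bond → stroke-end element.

#3 →Sf1  (Sf1: flow source, stroke at near end)
#6 →Sf2  (Sf2 (Sf) sets flow on bond)
#0 →J1  (1-jn J1 has f-setter on 3)
#4 →J1  (common-f at J1 fixed by 3)
#1 →TF1  (TF1: transformer flips bond 0)
#2 →J2  (only one effort-in slot at J2)
#5 →J3  (J3 needs exactly one e-in)

bond 0 stroke→J1
bond 1 stroke→TF1
bond 2 stroke→J2
bond 3 stroke→Sf1
bond 4 stroke→J1
bond 5 stroke→J3
bond 6 stroke→Sf2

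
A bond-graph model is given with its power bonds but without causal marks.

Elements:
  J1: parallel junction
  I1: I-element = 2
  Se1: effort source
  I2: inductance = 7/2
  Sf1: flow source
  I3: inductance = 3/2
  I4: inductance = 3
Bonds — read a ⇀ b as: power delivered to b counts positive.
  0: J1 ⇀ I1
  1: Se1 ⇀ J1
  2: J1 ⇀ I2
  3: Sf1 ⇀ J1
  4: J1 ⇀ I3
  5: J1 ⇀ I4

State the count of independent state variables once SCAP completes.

bond 1 |J1  (Se1 (Se) sets effort on bond)
bond 3 |Sf1  (Sf1 fixes flow; stroke at Sf1)
bond 0 |I1  (common-e at J1 fixed by 1)
bond 2 |I2  (0-jn J1 has e-setter on 1)
bond 4 |I3  (0-jn J1 has e-setter on 1)
bond 5 |I4  (common-e at J1 fixed by 1)

4  (I1, I2, I3, I4 all integral)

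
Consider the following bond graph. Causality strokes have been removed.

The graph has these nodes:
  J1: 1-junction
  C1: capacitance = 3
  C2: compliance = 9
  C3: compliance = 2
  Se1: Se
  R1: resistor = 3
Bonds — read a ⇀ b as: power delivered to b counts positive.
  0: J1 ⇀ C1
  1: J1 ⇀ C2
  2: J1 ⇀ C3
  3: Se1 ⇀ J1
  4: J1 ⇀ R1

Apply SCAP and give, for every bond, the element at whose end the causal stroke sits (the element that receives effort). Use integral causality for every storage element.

β0 stroke→J1
β1 stroke→J1
β2 stroke→J1
β3 stroke→J1
β4 stroke→R1

β3 stroke at J1  (Se1 (Se) sets effort on bond)
β0 stroke at J1  (prefer integral on C1)
β1 stroke at J1  (prefer integral on C2)
β2 stroke at J1  (C3: C, integral causality)
β4 stroke at R1  (only one flow-in slot at J1)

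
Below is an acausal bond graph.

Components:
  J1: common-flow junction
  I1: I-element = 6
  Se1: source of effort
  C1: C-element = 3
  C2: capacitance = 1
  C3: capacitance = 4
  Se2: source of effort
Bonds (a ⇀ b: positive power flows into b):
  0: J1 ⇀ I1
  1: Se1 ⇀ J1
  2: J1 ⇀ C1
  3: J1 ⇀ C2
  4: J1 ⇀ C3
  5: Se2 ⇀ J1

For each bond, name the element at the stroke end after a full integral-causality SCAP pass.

#0 stroke→I1
#1 stroke→J1
#2 stroke→J1
#3 stroke→J1
#4 stroke→J1
#5 stroke→J1

β1 stroke→J1  (Se1: effort source, stroke at far end)
β5 stroke→J1  (source Se2 imposes e)
β0 stroke→I1  (prefer integral on I1)
β2 stroke→J1  (1-jn J1 has f-setter on 0)
β3 stroke→J1  (J1: bond 0 brought flow, rest push out)
β4 stroke→J1  (1-jn J1 has f-setter on 0)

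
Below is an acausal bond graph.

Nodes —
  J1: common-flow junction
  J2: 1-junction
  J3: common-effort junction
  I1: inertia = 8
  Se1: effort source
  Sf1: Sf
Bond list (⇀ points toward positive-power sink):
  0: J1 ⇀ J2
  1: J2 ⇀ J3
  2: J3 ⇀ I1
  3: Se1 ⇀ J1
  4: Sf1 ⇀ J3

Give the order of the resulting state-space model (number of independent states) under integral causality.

b3 stroke→J1  (Se1 (Se) sets effort on bond)
b4 stroke→Sf1  (Sf1 fixes flow; stroke at Sf1)
b0 stroke→J2  (closing 1-jn rule on J1)
b1 stroke→J3  (closing 1-jn rule on J2)
b2 stroke→I1  (common-e at J3 fixed by 1)

1  (I1 all integral)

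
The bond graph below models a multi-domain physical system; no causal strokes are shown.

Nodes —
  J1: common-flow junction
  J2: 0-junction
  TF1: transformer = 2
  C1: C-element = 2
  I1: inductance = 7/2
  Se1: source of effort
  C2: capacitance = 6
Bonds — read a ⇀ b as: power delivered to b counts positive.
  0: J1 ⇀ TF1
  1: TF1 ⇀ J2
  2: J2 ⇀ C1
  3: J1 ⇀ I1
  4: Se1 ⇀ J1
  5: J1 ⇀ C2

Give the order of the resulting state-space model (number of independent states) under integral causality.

3  (C1, C2, I1 all integral)

β4 stroke at J1  (Se1: effort source, stroke at far end)
β2 stroke at J2  (prefer integral on C1)
β1 stroke at TF1  (J2 effort already set via bond 2)
β0 stroke at J1  (TF TF1: opposite of bond 1)
β3 stroke at I1  (I1 integral (f out))
β5 stroke at J1  (common-f at J1 fixed by 3)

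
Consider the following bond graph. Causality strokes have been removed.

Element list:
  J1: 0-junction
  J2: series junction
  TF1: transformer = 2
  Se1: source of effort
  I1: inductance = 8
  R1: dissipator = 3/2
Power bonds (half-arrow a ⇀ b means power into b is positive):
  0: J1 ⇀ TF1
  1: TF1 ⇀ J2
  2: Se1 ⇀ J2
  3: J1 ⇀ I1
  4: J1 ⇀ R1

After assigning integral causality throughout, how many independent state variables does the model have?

b2 stroke at J2  (Se1 fixes effort; stroke away)
b1 stroke at TF1  (J2: last free bond brings flow in)
b0 stroke at J1  (TF1 one-in-one-out from 1)
b3 stroke at I1  (common-e at J1 fixed by 0)
b4 stroke at R1  (J1 effort already set via bond 0)

1  (I1 all integral)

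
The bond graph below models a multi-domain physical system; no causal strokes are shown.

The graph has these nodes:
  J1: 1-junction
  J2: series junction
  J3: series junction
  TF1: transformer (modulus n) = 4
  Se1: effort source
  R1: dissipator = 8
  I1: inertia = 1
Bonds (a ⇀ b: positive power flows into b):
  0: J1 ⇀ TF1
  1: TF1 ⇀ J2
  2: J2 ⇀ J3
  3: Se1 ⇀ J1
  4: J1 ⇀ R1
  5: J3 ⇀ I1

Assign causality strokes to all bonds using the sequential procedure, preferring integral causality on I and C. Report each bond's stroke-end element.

b0 |TF1
b1 |J2
b2 |J3
b3 |J1
b4 |J1
b5 |I1

bond 3 →J1  (Se1 fixes effort; stroke away)
bond 5 →I1  (prefer integral on I1)
bond 2 →J3  (J3: bond 5 brought flow, rest push out)
bond 1 →J2  (J2 flow already set via bond 2)
bond 0 →TF1  (TF1 one-in-one-out from 1)
bond 4 →J1  (J1: bond 0 brought flow, rest push out)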